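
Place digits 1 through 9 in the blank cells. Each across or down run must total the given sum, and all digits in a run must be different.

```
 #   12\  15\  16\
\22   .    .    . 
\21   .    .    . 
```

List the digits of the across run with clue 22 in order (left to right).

7, 6, 9

16 in 2 cells must be {7,9}.
Nothing is forced directly, so branch on R1C3, whose candidates are 7 or 9. If R1C3 = 7: that forces R1C1 = 9, R1C2 = 6, after which R2C1 would have to be in {4,5,6,7,8,9} for the 21 across but in {3} for the 12 down — contradiction. So R1C3 = 9.
R2C3 = 16 − 9 = 7 completes the 16 down.
Nothing is forced directly, so branch on R2C1, whose candidates are 5 or 8 or 9. If R2C1 = 8: then R1C1 would have to be in {5,6,7,8} for the 22 across but in {4} for the 12 down — contradiction. If R2C1 = 9: then R1C1 would have to be in {5,6,7,8} for the 22 across but in {3} for the 12 down — contradiction. So R2C1 = 5.
R1C1 = 12 − 5 = 7 completes the 12 down.
R1C2 = 22 − 16 = 6 completes the 22 across.
R2C2 = 21 − 12 = 9 completes the 21 across.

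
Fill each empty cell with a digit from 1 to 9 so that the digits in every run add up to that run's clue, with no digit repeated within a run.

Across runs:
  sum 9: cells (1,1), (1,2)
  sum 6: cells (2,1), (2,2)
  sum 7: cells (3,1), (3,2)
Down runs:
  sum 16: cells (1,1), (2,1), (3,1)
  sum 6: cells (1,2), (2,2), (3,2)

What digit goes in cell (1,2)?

6 in 3 cells must be {1,2,3}.
Nothing is forced directly, so branch on (3,2), whose candidates are 1 or 2 or 3. If (3,2) = 1: that forces (2,2) = 2, (3,1) = 6, (1,2) = 3, after which (2,1) would have to be in {4} for the 6 across but in {1,2,3,7,8,9} for the 16 down — contradiction. If (3,2) = 2: that forces (2,2) = 1, (3,1) = 5, (1,2) = 3, after which (2,1) would have to be in {5} for the 6 across but in {2,3,4,7,8,9} for the 16 down — contradiction. So (3,2) = 3.
(3,1) = 7 − 3 = 4 completes the 7 across.
Given what's placed, (2,1) must be 5 to fit the 6 across and 16 down.
(2,2) = 6 − 5 = 1 completes the 6 across.
(1,1) = 16 − 9 = 7 completes the 16 down.
(1,2) = 9 − 7 = 2 completes the 9 across.

2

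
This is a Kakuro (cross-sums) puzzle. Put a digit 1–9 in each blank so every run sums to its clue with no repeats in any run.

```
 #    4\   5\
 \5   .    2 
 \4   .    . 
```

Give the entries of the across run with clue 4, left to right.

4 in 2 cells must be {1,3}.
R1C1 = 5 − 2 = 3 completes the 5 across.
R2C1 = 4 − 3 = 1 completes the 4 down.
R2C2 = 4 − 1 = 3 completes the 4 across.

1, 3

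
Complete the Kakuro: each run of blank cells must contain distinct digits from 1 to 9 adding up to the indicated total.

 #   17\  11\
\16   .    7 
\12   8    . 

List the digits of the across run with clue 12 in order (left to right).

16 in 2 cells must be {7,9}; 17 in 2 cells must be {8,9}.
R1C1 = 16 − 7 = 9 completes the 16 across.
R2C2 = 12 − 8 = 4 completes the 12 across.

8, 4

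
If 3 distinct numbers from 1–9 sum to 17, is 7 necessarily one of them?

Counterexample: {2,6,9} sums to 17 without using 7.

No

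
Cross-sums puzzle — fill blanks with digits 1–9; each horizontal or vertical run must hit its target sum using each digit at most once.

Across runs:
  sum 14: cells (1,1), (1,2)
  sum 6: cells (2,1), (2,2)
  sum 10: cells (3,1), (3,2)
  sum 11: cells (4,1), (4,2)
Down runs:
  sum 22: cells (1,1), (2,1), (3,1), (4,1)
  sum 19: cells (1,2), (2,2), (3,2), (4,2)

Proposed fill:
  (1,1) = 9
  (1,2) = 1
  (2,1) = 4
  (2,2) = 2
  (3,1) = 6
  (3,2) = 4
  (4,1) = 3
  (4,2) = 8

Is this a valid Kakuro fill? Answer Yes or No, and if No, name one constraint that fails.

No — the down run (1,2)–(4,2) sums to 15, not 19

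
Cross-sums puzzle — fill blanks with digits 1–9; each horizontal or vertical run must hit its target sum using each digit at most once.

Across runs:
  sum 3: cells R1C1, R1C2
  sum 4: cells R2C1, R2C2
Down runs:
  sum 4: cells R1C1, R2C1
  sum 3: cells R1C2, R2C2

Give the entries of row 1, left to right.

3 in 2 cells must be {1,2}; 4 in 2 cells must be {1,3}.
The 3 across and the 4 down share only 1, so R1C1 = 1.
R1C2 = 3 − 1 = 2 completes the 3 across.
R2C1 = 4 − 1 = 3 completes the 4 down.
R2C2 = 4 − 3 = 1 completes the 4 across.

1 2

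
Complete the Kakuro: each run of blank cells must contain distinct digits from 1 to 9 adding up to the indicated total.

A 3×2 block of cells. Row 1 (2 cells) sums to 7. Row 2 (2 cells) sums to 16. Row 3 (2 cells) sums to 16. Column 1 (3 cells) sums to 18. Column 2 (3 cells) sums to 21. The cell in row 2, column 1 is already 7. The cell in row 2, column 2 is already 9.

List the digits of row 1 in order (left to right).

2 5

16 in 2 cells must be {7,9}.
(3,1) = 9: the only remaining digit allowed by both the 16 across and the 18 down.
(3,2) = 16 − 9 = 7 completes the 16 across.
(1,1) = 18 − 16 = 2 completes the 18 down.
(1,2) = 7 − 2 = 5 completes the 7 across.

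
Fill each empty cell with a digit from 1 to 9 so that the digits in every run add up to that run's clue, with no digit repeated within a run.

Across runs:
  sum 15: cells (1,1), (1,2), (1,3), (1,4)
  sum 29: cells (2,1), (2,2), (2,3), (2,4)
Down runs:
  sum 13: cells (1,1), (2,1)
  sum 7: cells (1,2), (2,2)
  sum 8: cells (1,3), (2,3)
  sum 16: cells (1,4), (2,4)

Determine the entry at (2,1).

8

29 in 4 cells must be {5,7,8,9}; 16 in 2 cells must be {7,9}.
Only 5 fits (2,2) under both its across sum 29 and down sum 7.
Given what's placed, (2,3) must be 7 to fit the 29 across and 8 down.
(2,4) = 9: the only remaining digit allowed by both the 29 across and the 16 down.
(1,2) = 7 − 5 = 2 completes the 7 down.
(1,3) = 8 − 7 = 1 completes the 8 down.
(1,4) = 16 − 9 = 7 completes the 16 down.
(2,1) = 29 − 21 = 8 completes the 29 across.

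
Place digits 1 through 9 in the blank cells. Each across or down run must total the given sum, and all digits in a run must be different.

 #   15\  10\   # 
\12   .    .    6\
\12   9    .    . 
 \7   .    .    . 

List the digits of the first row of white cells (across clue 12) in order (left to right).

7 in 3 cells must be {1,2,4}.
Nothing is forced directly, so branch on R1C1, whose candidates are 4 or 5. If R1C1 = 4: then R1C2 would have to be in {8} for the 12 across but in {1,2,3,4,5,6,7} for the 10 down — contradiction. So R1C1 = 5.
R1C2 = 12 − 5 = 7 completes the 12 across.
R3C1 = 15 − 14 = 1 completes the 15 down.
Given what's placed, R3C2 must be 2 to fit the 7 across and 10 down.
R3C3 = 7 − 3 = 4 completes the 7 across.
R2C2 = 10 − 9 = 1 completes the 10 down.
R2C3 = 12 − 10 = 2 completes the 12 across.

5, 7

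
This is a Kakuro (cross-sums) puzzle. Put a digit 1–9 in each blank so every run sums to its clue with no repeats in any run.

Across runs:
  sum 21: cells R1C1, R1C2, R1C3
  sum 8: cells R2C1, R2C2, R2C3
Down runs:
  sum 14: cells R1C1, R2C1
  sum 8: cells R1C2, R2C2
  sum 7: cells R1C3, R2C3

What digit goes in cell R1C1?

The 8 across and the 14 down share only 5, so R2C1 = 5.
R1C1 = 14 − 5 = 9 completes the 14 down.
Nothing is forced directly, so branch on R1C2, whose candidates are 5 or 7. If R1C2 = 5: then R1C3 would have to be in {7} for the 21 across but in {1,2,3,4,5,6} for the 7 down — contradiction. So R1C2 = 7.
R1C3 = 21 − 16 = 5 completes the 21 across.
R2C2 = 8 − 7 = 1 completes the 8 down.
R2C3 = 8 − 6 = 2 completes the 8 across.

9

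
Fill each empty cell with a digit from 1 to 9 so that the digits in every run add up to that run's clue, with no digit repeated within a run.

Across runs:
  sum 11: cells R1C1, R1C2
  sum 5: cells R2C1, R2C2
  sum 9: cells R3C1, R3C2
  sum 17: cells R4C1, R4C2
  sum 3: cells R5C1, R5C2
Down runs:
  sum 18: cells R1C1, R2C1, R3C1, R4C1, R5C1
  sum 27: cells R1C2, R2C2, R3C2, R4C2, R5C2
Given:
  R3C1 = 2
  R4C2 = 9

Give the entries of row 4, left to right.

8 9

17 in 2 cells must be {8,9}; 3 in 2 cells must be {1,2}.
R3C2 = 9 − 2 = 7 completes the 9 across.
R4C1 = 17 − 9 = 8 completes the 17 across.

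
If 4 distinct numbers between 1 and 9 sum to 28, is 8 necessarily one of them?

Yes

Every partition of 28 into 4 distinct digits includes 8: {4,7,8,9}, {5,6,8,9}.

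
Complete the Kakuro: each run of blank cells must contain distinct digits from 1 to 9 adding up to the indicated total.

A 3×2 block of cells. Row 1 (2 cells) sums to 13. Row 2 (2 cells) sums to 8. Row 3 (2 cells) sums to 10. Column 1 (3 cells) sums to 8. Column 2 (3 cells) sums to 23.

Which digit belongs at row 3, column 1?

23 in 3 cells must be {6,8,9}.
The 8 across and the 23 down share only 6, so (2,2) = 6.
(2,1) = 8 − 6 = 2 completes the 8 across.
Given what's placed, (3,1) must be 1 to fit the 10 across and 8 down.
(3,2) = 10 − 1 = 9 completes the 10 across.
(1,1) = 8 − 3 = 5 completes the 8 down.
(1,2) = 13 − 5 = 8 completes the 13 across.

1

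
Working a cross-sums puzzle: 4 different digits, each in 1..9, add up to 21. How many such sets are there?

11

4 distinct digits from 1–9 sum between 10 and 30.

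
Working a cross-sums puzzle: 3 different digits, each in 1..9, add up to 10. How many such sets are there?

4

3 distinct digits from 1–9 sum between 6 and 24.
Enumerating: {1,2,7}, {1,3,6}, {1,4,5}, {2,3,5}.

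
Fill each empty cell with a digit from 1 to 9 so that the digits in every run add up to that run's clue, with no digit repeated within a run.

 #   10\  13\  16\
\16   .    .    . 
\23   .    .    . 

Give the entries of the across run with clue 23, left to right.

23 in 3 cells must be {6,8,9}; 16 in 2 cells must be {7,9}.
The 23 across and the 16 down share only 9, so R2C3 = 9.
R1C3 = 16 − 9 = 7 completes the 16 down.
Nothing is forced directly, so branch on R2C1, whose candidates are 6 or 8. If R2C1 = 8: then R1C1 would have to be in {1,3,4,5,6,8} for the 16 across but in {2} for the 10 down — contradiction. So R2C1 = 6.
R1C1 = 10 − 6 = 4 completes the 10 down.
R1C2 = 16 − 11 = 5 completes the 16 across.
R2C2 = 23 − 15 = 8 completes the 23 across.

6 8 9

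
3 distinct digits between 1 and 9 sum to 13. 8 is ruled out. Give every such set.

{1,3,9}; {1,5,7}; {2,4,7}; {2,5,6}; {3,4,6}

3 distinct digits from 1–9 sum between 6 and 24.
Dropping sets that contain 8.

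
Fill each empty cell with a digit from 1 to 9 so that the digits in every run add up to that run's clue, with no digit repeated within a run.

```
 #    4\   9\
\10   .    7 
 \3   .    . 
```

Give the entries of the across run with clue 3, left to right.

3 in 2 cells must be {1,2}; 4 in 2 cells must be {1,3}.
R1C1 = 10 − 7 = 3 completes the 10 across.
R2C1 = 4 − 3 = 1 completes the 4 down.
R2C2 = 3 − 1 = 2 completes the 3 across.

1, 2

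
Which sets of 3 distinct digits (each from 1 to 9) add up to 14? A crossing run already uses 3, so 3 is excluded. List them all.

{1,4,9}; {1,5,8}; {1,6,7}; {2,4,8}; {2,5,7}

3 distinct digits from 1–9 sum between 6 and 24.
Dropping sets that contain 3.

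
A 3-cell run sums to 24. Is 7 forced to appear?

Yes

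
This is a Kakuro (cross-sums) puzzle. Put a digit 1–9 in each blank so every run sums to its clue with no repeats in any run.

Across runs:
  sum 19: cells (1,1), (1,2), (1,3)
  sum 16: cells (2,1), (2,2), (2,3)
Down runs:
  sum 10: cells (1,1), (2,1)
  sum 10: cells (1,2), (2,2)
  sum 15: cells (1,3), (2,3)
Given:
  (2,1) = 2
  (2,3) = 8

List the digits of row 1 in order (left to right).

(1,1) = 10 − 2 = 8 completes the 10 down.
(1,3) = 15 − 8 = 7 completes the 15 down.
(2,2) = 16 − 10 = 6 completes the 16 across.
(1,2) = 19 − 15 = 4 completes the 19 across.

8 4 7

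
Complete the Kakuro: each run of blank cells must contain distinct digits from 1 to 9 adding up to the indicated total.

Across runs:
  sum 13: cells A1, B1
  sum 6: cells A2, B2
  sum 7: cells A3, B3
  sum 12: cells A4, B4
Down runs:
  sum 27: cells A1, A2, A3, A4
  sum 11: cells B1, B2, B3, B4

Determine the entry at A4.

11 in 4 cells must be {1,2,3,5}.
Only 5 fits B1 under both its across sum 13 and down sum 11.
Given what's placed, B4 must be 3 to fit the 12 across and 11 down.
A1 = 13 − 5 = 8 completes the 13 across.
A2 = 4: the only remaining digit allowed by both the 6 across and the 27 down.
B2 = 6 − 4 = 2 completes the 6 across.
Given what's placed, A3 must be 6 to fit the 7 across and 27 down.
B3 = 7 − 6 = 1 completes the 7 across.
A4 = 12 − 3 = 9 completes the 12 across.

9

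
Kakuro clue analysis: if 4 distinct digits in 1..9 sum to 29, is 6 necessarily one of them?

The only way to make 29 from 4 distinct digits is {5,7,8,9}, which does not contain 6.

No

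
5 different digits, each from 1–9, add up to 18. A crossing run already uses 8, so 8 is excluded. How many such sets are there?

2

5 distinct digits from 1–9 sum between 15 and 35.
Dropping sets that contain 8.
Enumerating: {1,2,3,5,7}, {1,2,4,5,6}.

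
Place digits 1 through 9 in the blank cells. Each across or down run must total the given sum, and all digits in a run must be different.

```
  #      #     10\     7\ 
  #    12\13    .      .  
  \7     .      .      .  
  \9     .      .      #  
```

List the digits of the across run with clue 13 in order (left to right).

7 in 3 cells must be {1,2,4}.
The 7 across and the 12 down share only 4, so R2C1 = 4.
R3C1 = 12 − 4 = 8 completes the 12 down.
R3C2 = 9 − 8 = 1 completes the 9 across.
R2C2 = 2: the only remaining digit allowed by both the 7 across and the 10 down.
R2C3 = 7 − 6 = 1 completes the 7 across.
R1C2 = 10 − 3 = 7 completes the 10 down.
R1C3 = 13 − 7 = 6 completes the 13 across.

7 6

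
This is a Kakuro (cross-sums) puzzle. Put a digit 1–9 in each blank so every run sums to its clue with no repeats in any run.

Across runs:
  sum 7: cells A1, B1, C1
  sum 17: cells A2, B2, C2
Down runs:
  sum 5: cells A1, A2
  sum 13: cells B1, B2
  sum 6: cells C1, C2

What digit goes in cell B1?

4

7 in 3 cells must be {1,2,4}.
The 7 across and the 13 down share only 4, so B1 = 4.
B2 = 13 − 4 = 9 completes the 13 down.
Nothing is forced directly, so branch on A1, whose candidates are 1 or 2. If A1 = 1: that forces C1 = 2, after which A2 would have to be in {1,2,3,5,6,7} for the 17 across but in {4} for the 5 down — contradiction. So A1 = 2.
C1 = 7 − 6 = 1 completes the 7 across.
A2 = 5 − 2 = 3 completes the 5 down.
C2 = 17 − 12 = 5 completes the 17 across.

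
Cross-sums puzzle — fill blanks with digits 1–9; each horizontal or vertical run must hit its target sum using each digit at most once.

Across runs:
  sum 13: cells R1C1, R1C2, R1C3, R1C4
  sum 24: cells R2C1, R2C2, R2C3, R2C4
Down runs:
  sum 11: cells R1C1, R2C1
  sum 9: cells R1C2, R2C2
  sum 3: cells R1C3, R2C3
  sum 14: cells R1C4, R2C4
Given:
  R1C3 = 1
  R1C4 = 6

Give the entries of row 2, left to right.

3 in 2 cells must be {1,2}.
R2C3 = 3 − 1 = 2 completes the 3 down.
R2C4 = 14 − 6 = 8 completes the 14 down.
R2C2 = 5: the only remaining digit allowed by both the 24 across and the 9 down.
R1C2 = 9 − 5 = 4 completes the 9 down.
R2C1 = 24 − 15 = 9 completes the 24 across.
R1C1 = 13 − 11 = 2 completes the 13 across.

9 5 2 8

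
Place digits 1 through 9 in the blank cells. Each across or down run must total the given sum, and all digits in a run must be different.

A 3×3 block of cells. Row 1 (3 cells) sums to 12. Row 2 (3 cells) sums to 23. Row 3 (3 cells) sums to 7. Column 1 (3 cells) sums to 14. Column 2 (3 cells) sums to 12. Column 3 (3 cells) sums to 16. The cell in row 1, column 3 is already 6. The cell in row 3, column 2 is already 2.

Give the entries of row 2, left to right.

8 6 9

23 in 3 cells must be {6,8,9}; 7 in 3 cells must be {1,2,4}.
Given what's placed, (3,3) must be 1 to fit the 7 across and 16 down.
(2,3) = 16 − 7 = 9 completes the 16 down.
(3,1) = 7 − 3 = 4 completes the 7 across.
(2,1) = 8: the only remaining digit allowed by both the 23 across and the 14 down.
(2,2) = 23 − 17 = 6 completes the 23 across.
(1,1) = 14 − 12 = 2 completes the 14 down.
(1,2) = 12 − 8 = 4 completes the 12 across.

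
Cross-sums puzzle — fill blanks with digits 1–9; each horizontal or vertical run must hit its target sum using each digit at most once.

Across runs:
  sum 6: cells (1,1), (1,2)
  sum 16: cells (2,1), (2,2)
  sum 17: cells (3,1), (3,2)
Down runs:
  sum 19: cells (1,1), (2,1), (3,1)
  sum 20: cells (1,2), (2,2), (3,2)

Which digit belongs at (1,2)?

16 in 2 cells must be {7,9}; 17 in 2 cells must be {8,9}.
Nothing is forced directly, so branch on (1,2), whose candidates are 4 or 5. If (1,2) = 5: then (1,1) would have to be in {1} for the 6 across but in {2,3,4,5,6,7,8,9} for the 19 down — contradiction. So (1,2) = 4.
(1,1) = 6 − 4 = 2 completes the 6 across.
Given what's placed, (2,1) must be 9 to fit the 16 across and 19 down.
(2,2) = 16 − 9 = 7 completes the 16 across.
(3,1) = 19 − 11 = 8 completes the 19 down.
(3,2) = 17 − 8 = 9 completes the 17 across.

4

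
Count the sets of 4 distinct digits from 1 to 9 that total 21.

11

4 distinct digits from 1–9 sum between 10 and 30.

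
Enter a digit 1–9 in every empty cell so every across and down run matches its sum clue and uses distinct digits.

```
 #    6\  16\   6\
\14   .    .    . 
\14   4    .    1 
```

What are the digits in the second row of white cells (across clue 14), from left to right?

4 9 1

16 in 2 cells must be {7,9}.
R1C1 = 6 − 4 = 2 completes the 6 down.
R1C3 = 6 − 1 = 5 completes the 6 down.
R2C2 = 14 − 5 = 9 completes the 14 across.
R1C2 = 14 − 7 = 7 completes the 14 across.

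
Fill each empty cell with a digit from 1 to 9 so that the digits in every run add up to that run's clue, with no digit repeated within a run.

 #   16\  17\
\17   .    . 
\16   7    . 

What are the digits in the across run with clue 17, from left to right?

9 8

17 in 2 cells must be {8,9}; 16 in 2 cells must be {7,9}.
R1C1 = 16 − 7 = 9 completes the 16 down.
R1C2 = 17 − 9 = 8 completes the 17 across.
R2C2 = 16 − 7 = 9 completes the 16 across.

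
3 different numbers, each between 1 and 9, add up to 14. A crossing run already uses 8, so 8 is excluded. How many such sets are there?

3 distinct digits from 1–9 sum between 6 and 24.
Dropping sets that contain 8.
Enumerating: {1,4,9}, {1,6,7}, {2,3,9}, {2,5,7}, {3,4,7}, {3,5,6}.

6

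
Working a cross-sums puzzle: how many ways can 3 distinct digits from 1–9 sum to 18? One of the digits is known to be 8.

3

3 distinct digits from 1–9 sum between 6 and 24.
Keeping only sets containing 8.
Enumerating: {1,8,9}, {3,7,8}, {4,6,8}.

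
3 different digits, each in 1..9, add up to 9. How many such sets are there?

3

3 distinct digits from 1–9 sum between 6 and 24.
Enumerating: {1,2,6}, {1,3,5}, {2,3,4}.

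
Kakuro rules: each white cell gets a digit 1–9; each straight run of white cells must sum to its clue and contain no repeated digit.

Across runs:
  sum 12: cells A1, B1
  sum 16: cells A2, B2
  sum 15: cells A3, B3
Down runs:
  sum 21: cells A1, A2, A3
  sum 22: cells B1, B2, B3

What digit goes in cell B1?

7

16 in 2 cells must be {7,9}.
Nothing is forced directly, so branch on A2, whose candidates are 7 or 9. If A2 = 9: that forces B2 = 7, B1 = 9, B3 = 6, after which A1 would have to be in {3} for the 12 across but in {4,5,7,8} for the 21 down — contradiction. So A2 = 7.
B2 = 16 − 7 = 9 completes the 16 across.
Nothing is forced directly, so branch on A1, whose candidates are 5 or 8 or 9. If A1 = 8: then B1 would have to be in {4} for the 12 across but in {5,6,7,8} for the 22 down — contradiction. If A1 = 9: then B1 would have to be in {3} for the 12 across but in {5,6,7,8} for the 22 down — contradiction. So A1 = 5.
B1 = 12 − 5 = 7 completes the 12 across.
A3 = 21 − 12 = 9 completes the 21 down.
B3 = 15 − 9 = 6 completes the 15 across.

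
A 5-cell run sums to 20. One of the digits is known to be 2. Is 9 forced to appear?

Counterexample: {1,2,3,6,8} sums to 20 under that restriction without using 9.

No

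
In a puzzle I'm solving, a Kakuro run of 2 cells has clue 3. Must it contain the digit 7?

No

The only way to make 3 from 2 distinct digits is {1,2}, which does not contain 7.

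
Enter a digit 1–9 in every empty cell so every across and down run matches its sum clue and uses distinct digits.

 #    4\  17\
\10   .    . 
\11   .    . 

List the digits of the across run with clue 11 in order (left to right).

4 in 2 cells must be {1,3}; 17 in 2 cells must be {8,9}.
The 11 across and the 4 down share only 3, so R2C1 = 3.
R2C2 = 11 − 3 = 8 completes the 11 across.
R1C1 = 4 − 3 = 1 completes the 4 down.
R1C2 = 10 − 1 = 9 completes the 10 across.

3 8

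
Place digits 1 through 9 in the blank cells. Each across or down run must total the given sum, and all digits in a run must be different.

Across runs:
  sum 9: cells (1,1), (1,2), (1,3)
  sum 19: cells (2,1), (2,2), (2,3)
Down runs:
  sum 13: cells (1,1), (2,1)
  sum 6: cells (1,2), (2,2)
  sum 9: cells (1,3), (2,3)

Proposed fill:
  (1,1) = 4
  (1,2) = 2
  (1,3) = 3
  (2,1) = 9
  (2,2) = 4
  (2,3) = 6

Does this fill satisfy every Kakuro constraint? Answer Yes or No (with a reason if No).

Yes

Across: 4+2+3=9; 9+4+6=19. Down: 4+9=13; 2+4=6; 3+6=9. No digit repeats within any run.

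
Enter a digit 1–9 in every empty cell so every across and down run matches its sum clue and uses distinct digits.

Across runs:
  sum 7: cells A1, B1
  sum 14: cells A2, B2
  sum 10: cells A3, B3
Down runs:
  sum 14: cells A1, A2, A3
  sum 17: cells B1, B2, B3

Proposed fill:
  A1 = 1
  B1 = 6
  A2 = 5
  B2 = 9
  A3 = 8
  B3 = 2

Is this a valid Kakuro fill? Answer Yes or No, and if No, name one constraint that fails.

Across: 1+6=7; 5+9=14; 8+2=10. Down: 1+5+8=14; 6+9+2=17. No digit repeats within any run.

Yes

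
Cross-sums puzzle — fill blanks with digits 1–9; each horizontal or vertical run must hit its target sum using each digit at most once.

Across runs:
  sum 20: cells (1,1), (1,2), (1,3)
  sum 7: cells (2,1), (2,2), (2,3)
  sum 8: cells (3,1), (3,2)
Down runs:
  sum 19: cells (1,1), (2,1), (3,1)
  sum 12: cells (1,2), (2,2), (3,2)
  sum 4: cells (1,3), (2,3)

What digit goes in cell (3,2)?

1

7 in 3 cells must be {1,2,4}; 4 in 2 cells must be {1,3}.
Only 3 fits (1,3) under both its across sum 20 and down sum 4.
(2,3) = 4 − 3 = 1 completes the 4 down.
Nothing is forced directly, so branch on (2,2), whose candidates are 2 or 4. If (2,2) = 4: then (1,2) would have to be in {8,9} for the 20 across but in {1,2,3,5,6,7} for the 12 down — contradiction. So (2,2) = 2.
(1,2) = 9: the only remaining digit allowed by both the 20 across and the 12 down.
(2,1) = 7 − 3 = 4 completes the 7 across.
(3,2) = 12 − 11 = 1 completes the 12 down.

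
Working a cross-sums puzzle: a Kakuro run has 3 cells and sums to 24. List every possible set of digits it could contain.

{7,8,9}

3 distinct digits from 1–9 sum between 6 and 24.
Only one set works: {7,8,9}.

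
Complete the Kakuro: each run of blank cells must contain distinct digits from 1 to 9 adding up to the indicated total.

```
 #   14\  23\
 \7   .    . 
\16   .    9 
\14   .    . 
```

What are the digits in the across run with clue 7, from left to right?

16 in 2 cells must be {7,9}; 23 in 3 cells must be {6,8,9}.
R1C2 = 6: the only remaining digit allowed by both the 7 across and the 23 down.
R2C1 = 16 − 9 = 7 completes the 16 across.
R3C2 = 23 − 15 = 8 completes the 23 down.
R1C1 = 7 − 6 = 1 completes the 7 across.
R3C1 = 14 − 8 = 6 completes the 14 across.

1 6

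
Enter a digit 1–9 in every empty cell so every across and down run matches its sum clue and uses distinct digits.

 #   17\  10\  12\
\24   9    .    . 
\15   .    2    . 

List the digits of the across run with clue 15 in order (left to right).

8 2 5

24 in 3 cells must be {7,8,9}; 17 in 2 cells must be {8,9}.
R1C2 = 10 − 2 = 8 completes the 10 down.
R1C3 = 24 − 17 = 7 completes the 24 across.
R2C1 = 17 − 9 = 8 completes the 17 down.
R2C3 = 15 − 10 = 5 completes the 15 across.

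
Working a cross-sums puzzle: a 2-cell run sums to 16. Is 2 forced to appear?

The only way to make 16 from 2 distinct digits is {7,9}, which does not contain 2.

No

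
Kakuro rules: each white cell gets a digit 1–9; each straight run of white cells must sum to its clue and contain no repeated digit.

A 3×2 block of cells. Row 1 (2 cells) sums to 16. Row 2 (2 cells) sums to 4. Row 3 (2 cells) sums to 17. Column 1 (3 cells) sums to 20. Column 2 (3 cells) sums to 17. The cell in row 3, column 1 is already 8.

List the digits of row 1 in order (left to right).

16 in 2 cells must be {7,9}; 4 in 2 cells must be {1,3}; 17 in 2 cells must be {8,9}.
Given what's placed, (2,1) must be 3 to fit the 4 across and 20 down.
(2,2) = 4 − 3 = 1 completes the 4 across.
(3,2) = 17 − 8 = 9 completes the 17 across.
(1,1) = 20 − 11 = 9 completes the 20 down.
(1,2) = 16 − 9 = 7 completes the 16 across.

9 7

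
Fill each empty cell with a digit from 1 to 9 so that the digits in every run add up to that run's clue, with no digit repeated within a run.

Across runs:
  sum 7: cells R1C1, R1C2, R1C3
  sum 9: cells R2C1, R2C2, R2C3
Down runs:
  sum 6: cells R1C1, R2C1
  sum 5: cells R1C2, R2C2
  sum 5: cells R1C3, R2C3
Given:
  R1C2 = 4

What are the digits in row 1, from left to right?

1, 4, 2

7 in 3 cells must be {1,2,4}.
R2C2 = 5 − 4 = 1 completes the 5 down.
Nothing is forced directly, so branch on R2C1, whose candidates are 2 or 5. If R2C1 = 2: then R1C1 would have to be in {1,2} for the 7 across but in {4} for the 6 down — contradiction. So R2C1 = 5.
R1C1 = 6 − 5 = 1 completes the 6 down.
R1C3 = 7 − 5 = 2 completes the 7 across.
R2C3 = 9 − 6 = 3 completes the 9 across.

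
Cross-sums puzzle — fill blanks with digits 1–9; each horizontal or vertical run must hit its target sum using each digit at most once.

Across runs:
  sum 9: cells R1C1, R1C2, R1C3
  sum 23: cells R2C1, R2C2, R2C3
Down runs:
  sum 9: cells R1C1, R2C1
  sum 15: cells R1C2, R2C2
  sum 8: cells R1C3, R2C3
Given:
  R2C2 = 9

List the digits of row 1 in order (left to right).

1 6 2

23 in 3 cells must be {6,8,9}.
R1C2 = 15 − 9 = 6 completes the 15 down.
R2C3 = 6: the only remaining digit allowed by both the 23 across and the 8 down.
R1C3 = 8 − 6 = 2 completes the 8 down.
R2C1 = 23 − 15 = 8 completes the 23 across.
R1C1 = 9 − 8 = 1 completes the 9 across.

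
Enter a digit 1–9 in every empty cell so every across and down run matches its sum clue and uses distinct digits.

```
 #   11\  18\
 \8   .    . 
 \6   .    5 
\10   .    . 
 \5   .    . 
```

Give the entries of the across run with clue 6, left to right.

1 5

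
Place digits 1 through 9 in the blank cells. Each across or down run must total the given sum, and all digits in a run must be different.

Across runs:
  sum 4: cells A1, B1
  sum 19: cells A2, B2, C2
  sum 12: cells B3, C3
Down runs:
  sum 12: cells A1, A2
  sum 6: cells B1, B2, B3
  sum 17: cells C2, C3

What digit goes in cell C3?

4 in 2 cells must be {1,3}; 6 in 3 cells must be {1,2,3}; 17 in 2 cells must be {8,9}.
The 4 across and the 12 down share only 3, so A1 = 3.
B1 = 4 − 3 = 1 completes the 4 across.
A2 = 12 − 3 = 9 completes the 12 down.
C2 = 8: the only remaining digit allowed by both the 19 across and the 17 down.
B3 = 3: the only remaining digit allowed by both the 12 across and the 6 down.
C3 = 12 − 3 = 9 completes the 12 across.
B2 = 19 − 17 = 2 completes the 19 across.

9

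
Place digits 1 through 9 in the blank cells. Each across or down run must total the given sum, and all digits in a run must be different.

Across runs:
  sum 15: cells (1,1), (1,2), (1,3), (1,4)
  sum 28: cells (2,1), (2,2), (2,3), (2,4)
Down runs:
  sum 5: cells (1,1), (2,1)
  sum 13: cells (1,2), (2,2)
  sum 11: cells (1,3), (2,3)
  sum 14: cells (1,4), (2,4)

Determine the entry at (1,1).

Only 4 fits (2,1) under both its across sum 28 and down sum 5.
(1,1) = 5 − 4 = 1 completes the 5 down.
Nothing is forced directly, so branch on (2,4), whose candidates are 8 or 9. If (2,4) = 8: that forces (1,4) = 6, (1,2) = 5, (1,3) = 3, after which (2,2) would have to be in {7,9} for the 28 across but in {8} for the 13 down — contradiction. So (2,4) = 9.
(1,4) = 14 − 9 = 5 completes the 14 down.
No cell is forced outright now. (2,2) can only be 7 or 8 (the digits allowed by both its 28 across and its 13 down). If (2,2) = 8: then (1,2) would have to be in {2,3,6,7} for the 15 across but in {5} for the 13 down — contradiction. So (2,2) = 7.
(1,2) = 13 − 7 = 6 completes the 13 down.
(1,3) = 15 − 12 = 3 completes the 15 across.
(2,3) = 28 − 20 = 8 completes the 28 across.

1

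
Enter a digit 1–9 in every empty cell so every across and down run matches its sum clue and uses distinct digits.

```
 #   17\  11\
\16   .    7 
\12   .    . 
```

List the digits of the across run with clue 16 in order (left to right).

9 7

16 in 2 cells must be {7,9}; 17 in 2 cells must be {8,9}.
R1C1 = 16 − 7 = 9 completes the 16 across.
R2C1 = 17 − 9 = 8 completes the 17 down.
R2C2 = 12 − 8 = 4 completes the 12 across.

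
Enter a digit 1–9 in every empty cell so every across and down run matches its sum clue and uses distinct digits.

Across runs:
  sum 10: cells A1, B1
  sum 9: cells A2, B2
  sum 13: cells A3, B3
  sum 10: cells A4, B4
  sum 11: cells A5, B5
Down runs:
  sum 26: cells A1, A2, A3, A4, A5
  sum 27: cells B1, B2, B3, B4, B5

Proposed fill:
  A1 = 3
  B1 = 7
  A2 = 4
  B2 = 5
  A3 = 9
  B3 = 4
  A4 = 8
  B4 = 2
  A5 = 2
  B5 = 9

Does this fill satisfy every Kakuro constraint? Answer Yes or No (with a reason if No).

Across: 3+7=10; 4+5=9; 9+4=13; 8+2=10; 2+9=11. Down: 3+4+9+8+2=26; 7+5+4+2+9=27. No digit repeats within any run.

Yes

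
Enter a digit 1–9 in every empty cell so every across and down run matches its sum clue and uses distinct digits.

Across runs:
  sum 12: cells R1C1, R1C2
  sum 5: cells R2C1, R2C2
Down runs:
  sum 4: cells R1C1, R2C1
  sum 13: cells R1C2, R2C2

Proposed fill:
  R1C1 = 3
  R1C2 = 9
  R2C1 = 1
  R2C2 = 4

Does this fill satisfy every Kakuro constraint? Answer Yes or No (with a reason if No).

Across: 3+9=12; 1+4=5. Down: 3+1=4; 9+4=13. No digit repeats within any run.

Yes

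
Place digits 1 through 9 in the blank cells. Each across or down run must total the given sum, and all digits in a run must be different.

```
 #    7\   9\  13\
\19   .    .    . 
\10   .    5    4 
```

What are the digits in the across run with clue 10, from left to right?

1 5 4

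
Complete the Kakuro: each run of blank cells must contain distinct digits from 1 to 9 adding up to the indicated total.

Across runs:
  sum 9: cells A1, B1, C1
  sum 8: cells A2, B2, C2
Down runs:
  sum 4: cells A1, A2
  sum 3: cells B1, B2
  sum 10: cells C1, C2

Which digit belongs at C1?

4 in 2 cells must be {1,3}; 3 in 2 cells must be {1,2}.
Nothing is forced directly, so branch on B1, whose candidates are 1 or 2. If B1 = 1: that forces A1 = 3, after which C1 would have to be in {5} for the 9 across but in {1,2,3,4,6,7,8,9} for the 10 down — contradiction. So B1 = 2.
B2 = 3 − 2 = 1 completes the 3 down.
Given what's placed, A2 must be 3 to fit the 8 across and 4 down.
C2 = 8 − 4 = 4 completes the 8 across.
A1 = 4 − 3 = 1 completes the 4 down.
C1 = 9 − 3 = 6 completes the 9 across.

6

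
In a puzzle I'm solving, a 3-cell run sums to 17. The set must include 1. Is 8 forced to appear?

The only way to make 17 from 3 distinct digits under that restriction is {1,7,9}, which does not contain 8.

No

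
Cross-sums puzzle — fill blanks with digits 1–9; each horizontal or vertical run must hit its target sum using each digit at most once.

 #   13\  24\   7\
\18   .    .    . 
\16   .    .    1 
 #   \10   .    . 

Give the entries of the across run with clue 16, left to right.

8 7 1

24 in 3 cells must be {7,8,9}; 7 in 3 cells must be {1,2,4}.
No cell is forced outright now. R1C3 can only be 2 or 4 (the digits allowed by both its 18 across and its 7 down). If R1C3 = 2: that forces R3C3 = 4, after which R3C2 would have to be in {6} for the 10 across but in {7,8,9} for the 24 down — contradiction. So R1C3 = 4.
R3C3 = 7 − 5 = 2 completes the 7 down.
R3C2 = 10 − 2 = 8 completes the 10 across.
Given what's placed, R1C2 must be 9 to fit the 18 across and 24 down.
R2C2 = 24 − 17 = 7 completes the 24 down.
R1C1 = 18 − 13 = 5 completes the 18 across.
R2C1 = 16 − 8 = 8 completes the 16 across.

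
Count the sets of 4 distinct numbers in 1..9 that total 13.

4 distinct digits from 1–9 sum between 10 and 30.
Enumerating: {1,2,3,7}, {1,2,4,6}, {1,3,4,5}.

3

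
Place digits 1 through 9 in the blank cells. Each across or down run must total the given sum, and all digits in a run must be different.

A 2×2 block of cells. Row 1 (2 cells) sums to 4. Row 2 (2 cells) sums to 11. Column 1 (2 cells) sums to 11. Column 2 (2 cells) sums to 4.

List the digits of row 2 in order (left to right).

8, 3

4 in 2 cells must be {1,3}.
The 4 across and the 11 down share only 3, so (1,1) = 3.
(1,2) = 4 − 3 = 1 completes the 4 across.
(2,1) = 11 − 3 = 8 completes the 11 down.
(2,2) = 11 − 8 = 3 completes the 11 across.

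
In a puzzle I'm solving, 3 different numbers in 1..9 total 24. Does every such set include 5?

The only way to make 24 from 3 distinct digits is {7,8,9}, which does not contain 5.

No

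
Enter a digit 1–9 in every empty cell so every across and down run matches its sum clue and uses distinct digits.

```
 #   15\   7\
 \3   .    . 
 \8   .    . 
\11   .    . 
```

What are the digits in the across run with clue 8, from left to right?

3 in 2 cells must be {1,2}; 7 in 3 cells must be {1,2,4}.
Nothing is forced directly, so branch on R3C2, whose candidates are 2 or 4. If R3C2 = 2: that forces R1C2 = 1, after which R2C2 would have to be in {1,2,3,5,6,7} for the 8 across but in {4} for the 7 down — contradiction. So R3C2 = 4.
R3C1 = 11 − 4 = 7 completes the 11 across.
Given what's placed, R1C1 must be 2 to fit the 3 across and 15 down.
R1C2 = 3 − 2 = 1 completes the 3 across.
R2C1 = 15 − 9 = 6 completes the 15 down.
R2C2 = 8 − 6 = 2 completes the 8 across.

6, 2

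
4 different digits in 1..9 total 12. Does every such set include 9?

No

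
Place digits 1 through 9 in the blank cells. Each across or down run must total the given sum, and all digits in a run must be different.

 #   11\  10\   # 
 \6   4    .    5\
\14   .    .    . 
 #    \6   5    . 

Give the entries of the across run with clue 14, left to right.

7 3 4

R1C2 = 6 − 4 = 2 completes the 6 across.
R2C1 = 11 − 4 = 7 completes the 11 down.
R2C2 = 10 − 7 = 3 completes the 10 down.
R2C3 = 14 − 10 = 4 completes the 14 across.
R3C3 = 6 − 5 = 1 completes the 6 across.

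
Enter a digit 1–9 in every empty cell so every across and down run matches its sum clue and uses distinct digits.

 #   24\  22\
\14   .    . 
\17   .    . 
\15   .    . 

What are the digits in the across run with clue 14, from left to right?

17 in 2 cells must be {8,9}; 24 in 3 cells must be {7,8,9}.
Nothing is forced directly, so branch on R1C1, whose candidates are 8 or 9. If R1C1 = 8: that forces R1C2 = 6, R2C1 = 9, after which R2C2 would have to be in {8} for the 17 across but in {7,9} for the 22 down — contradiction. So R1C1 = 9.
R1C2 = 14 − 9 = 5 completes the 14 across.
Given what's placed, R2C1 must be 8 to fit the 17 across and 24 down.
R2C2 = 17 − 8 = 9 completes the 17 across.
R3C1 = 24 − 17 = 7 completes the 24 down.
R3C2 = 15 − 7 = 8 completes the 15 across.

9, 5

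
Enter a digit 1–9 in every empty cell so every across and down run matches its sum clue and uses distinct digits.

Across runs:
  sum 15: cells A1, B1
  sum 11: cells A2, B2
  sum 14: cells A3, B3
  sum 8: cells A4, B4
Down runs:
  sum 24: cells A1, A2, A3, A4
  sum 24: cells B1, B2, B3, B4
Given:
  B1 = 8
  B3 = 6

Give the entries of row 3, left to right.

8 6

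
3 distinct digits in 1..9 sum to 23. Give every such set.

{6,8,9}

3 distinct digits from 1–9 sum between 6 and 24.
Only one set works: {6,8,9}.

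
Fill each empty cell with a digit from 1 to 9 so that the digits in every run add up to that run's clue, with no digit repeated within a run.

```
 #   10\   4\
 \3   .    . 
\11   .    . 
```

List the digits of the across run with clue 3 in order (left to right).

2, 1

3 in 2 cells must be {1,2}; 4 in 2 cells must be {1,3}.
The 3 across and the 4 down share only 1, so R1C2 = 1.
R2C2 = 4 − 1 = 3 completes the 4 down.
R1C1 = 3 − 1 = 2 completes the 3 across.
R2C1 = 11 − 3 = 8 completes the 11 across.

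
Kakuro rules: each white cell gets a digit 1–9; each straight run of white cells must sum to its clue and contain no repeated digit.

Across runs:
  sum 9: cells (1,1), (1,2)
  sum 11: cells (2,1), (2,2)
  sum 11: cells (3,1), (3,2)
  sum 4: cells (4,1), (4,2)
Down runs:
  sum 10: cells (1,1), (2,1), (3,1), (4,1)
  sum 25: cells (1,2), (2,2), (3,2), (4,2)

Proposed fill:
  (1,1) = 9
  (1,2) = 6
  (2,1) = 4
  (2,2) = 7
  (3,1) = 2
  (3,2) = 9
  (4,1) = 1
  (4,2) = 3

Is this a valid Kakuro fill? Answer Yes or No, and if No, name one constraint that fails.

No — the down run (1,1)–(4,1) sums to 16, not 10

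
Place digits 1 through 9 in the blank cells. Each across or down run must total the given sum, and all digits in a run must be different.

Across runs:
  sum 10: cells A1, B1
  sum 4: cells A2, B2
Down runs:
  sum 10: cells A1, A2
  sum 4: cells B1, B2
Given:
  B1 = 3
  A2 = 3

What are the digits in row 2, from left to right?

4 in 2 cells must be {1,3}.
A1 = 10 − 3 = 7 completes the 10 across.
B2 = 4 − 3 = 1 completes the 4 across.

3 1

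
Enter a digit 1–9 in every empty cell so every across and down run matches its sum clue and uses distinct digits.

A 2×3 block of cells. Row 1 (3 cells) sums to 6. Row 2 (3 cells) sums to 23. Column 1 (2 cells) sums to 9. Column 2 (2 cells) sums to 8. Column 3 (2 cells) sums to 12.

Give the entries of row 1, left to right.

1 2 3

6 in 3 cells must be {1,2,3}; 23 in 3 cells must be {6,8,9}.
The 6 across and the 12 down share only 3, so (1,3) = 3.
The 23 across and the 8 down share only 6, so (2,2) = 6.
(2,3) = 12 − 3 = 9 completes the 12 down.
(1,2) = 8 − 6 = 2 completes the 8 down.
(2,1) = 23 − 15 = 8 completes the 23 across.
(1,1) = 6 − 5 = 1 completes the 6 across.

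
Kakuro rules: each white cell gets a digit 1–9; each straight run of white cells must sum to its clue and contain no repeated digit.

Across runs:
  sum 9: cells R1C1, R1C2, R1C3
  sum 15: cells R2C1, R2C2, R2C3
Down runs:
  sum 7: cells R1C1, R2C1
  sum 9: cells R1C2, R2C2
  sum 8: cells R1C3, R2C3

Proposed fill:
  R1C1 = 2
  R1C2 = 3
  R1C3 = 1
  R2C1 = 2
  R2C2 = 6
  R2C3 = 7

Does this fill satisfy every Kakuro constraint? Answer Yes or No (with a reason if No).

No — the across run R1C1–R1C3 sums to 6, not 9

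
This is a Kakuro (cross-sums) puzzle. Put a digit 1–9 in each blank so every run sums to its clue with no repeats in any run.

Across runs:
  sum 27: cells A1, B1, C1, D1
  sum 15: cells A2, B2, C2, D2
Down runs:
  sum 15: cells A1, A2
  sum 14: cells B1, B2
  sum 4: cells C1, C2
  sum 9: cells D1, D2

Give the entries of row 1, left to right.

8 9 3 7

4 in 2 cells must be {1,3}.
Only 3 fits C1 under both its across sum 27 and down sum 4.
C2 = 4 − 3 = 1 completes the 4 down.
Nothing is forced directly, so branch on B1, whose candidates are 8 or 9. If B1 = 8: that forces D1 = 7, B2 = 6, after which D2 would have to be in {3,5} for the 15 across but in {2} for the 9 down — contradiction. So B1 = 9.
B2 = 14 − 9 = 5 completes the 14 down.
No cell is forced outright now. A2 can only be 6 or 7 (the digits allowed by both its 15 across and its 15 down). If A2 = 6: then A1 would have to be in {7,8} for the 27 across but in {9} for the 15 down — contradiction. So A2 = 7.
A1 = 15 − 7 = 8 completes the 15 down.
D1 = 27 − 20 = 7 completes the 27 across.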